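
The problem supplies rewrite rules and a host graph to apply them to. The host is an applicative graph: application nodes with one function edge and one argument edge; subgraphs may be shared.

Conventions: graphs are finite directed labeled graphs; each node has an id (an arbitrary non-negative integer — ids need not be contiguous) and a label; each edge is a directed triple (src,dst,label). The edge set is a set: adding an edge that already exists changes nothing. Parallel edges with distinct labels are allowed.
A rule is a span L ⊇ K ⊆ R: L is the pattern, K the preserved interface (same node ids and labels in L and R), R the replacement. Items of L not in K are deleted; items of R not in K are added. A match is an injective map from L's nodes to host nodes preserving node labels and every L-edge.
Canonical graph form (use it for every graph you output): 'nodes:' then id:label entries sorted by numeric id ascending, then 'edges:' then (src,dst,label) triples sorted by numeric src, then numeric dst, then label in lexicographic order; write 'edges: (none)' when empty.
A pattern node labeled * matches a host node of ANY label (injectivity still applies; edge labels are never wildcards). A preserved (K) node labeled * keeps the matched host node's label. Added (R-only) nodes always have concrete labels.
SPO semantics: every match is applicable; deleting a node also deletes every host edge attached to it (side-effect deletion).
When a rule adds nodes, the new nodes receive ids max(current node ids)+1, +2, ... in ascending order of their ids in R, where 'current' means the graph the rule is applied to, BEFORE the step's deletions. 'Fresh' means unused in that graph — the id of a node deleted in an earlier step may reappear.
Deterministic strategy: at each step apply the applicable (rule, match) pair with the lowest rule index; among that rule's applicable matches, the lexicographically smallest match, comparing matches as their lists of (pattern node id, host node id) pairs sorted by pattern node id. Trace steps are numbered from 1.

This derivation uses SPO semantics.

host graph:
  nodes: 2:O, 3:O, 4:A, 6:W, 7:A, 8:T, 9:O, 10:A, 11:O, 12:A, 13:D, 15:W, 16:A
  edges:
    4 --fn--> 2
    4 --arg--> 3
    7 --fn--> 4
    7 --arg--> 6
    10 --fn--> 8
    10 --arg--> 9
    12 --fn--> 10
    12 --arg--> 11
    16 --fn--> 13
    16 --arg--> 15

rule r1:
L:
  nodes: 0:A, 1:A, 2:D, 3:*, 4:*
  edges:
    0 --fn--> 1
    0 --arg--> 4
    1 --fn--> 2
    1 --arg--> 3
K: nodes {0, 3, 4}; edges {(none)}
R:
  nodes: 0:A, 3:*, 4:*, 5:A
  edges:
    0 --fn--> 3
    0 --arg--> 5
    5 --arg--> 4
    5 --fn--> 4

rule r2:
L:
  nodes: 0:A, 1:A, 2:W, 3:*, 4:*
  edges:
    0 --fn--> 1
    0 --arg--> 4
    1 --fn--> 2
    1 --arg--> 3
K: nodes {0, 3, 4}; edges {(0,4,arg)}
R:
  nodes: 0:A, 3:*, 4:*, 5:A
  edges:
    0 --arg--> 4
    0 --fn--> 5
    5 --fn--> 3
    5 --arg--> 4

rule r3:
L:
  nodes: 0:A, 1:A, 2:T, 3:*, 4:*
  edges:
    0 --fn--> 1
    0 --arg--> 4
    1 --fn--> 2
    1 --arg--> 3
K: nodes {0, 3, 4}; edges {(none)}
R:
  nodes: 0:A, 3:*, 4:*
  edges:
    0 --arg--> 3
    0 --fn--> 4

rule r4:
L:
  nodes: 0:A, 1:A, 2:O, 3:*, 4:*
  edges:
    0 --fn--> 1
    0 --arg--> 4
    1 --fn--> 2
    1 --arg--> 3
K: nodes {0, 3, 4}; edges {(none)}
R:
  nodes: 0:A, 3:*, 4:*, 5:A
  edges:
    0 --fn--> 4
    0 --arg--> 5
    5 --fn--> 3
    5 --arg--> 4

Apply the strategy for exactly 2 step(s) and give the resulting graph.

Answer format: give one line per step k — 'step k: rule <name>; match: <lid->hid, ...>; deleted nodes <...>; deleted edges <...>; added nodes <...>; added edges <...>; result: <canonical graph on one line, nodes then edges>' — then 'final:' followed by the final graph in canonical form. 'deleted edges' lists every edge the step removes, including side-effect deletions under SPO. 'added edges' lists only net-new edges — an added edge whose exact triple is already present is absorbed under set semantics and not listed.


step 1: rule r3; match: 0->12, 1->10, 2->8, 3->9, 4->11; deleted nodes 8, 10; deleted edges (10,8,fn); (10,9,arg); (12,10,fn); (12,11,arg); added nodes (none); added edges (12,9,arg); (12,11,fn); result: nodes: 2:O, 3:O, 4:A, 6:W, 7:A, 9:O, 11:O, 12:A, 13:D, 15:W, 16:A edges: (4,2,fn); (4,3,arg); (7,4,fn); (7,6,arg); (12,9,arg); (12,11,fn); (16,13,fn); (16,15,arg)
step 2: rule r4; match: 0->7, 1->4, 2->2, 3->3, 4->6; deleted nodes 2, 4; deleted edges (4,2,fn); (4,3,arg); (7,4,fn); (7,6,arg); added nodes 17; added edges (7,6,fn); (7,17,arg); (17,3,fn); (17,6,arg); result: nodes: 3:O, 6:W, 7:A, 9:O, 11:O, 12:A, 13:D, 15:W, 16:A, 17:A edges: (7,6,fn); (7,17,arg); (12,9,arg); (12,11,fn); (16,13,fn); (16,15,arg); (17,3,fn); (17,6,arg)
final:
nodes: 3:O, 6:W, 7:A, 9:O, 11:O, 12:A, 13:D, 15:W, 16:A, 17:A
edges: (7,6,fn); (7,17,arg); (12,9,arg); (12,11,fn); (16,13,fn); (16,15,arg); (17,3,fn); (17,6,arg)


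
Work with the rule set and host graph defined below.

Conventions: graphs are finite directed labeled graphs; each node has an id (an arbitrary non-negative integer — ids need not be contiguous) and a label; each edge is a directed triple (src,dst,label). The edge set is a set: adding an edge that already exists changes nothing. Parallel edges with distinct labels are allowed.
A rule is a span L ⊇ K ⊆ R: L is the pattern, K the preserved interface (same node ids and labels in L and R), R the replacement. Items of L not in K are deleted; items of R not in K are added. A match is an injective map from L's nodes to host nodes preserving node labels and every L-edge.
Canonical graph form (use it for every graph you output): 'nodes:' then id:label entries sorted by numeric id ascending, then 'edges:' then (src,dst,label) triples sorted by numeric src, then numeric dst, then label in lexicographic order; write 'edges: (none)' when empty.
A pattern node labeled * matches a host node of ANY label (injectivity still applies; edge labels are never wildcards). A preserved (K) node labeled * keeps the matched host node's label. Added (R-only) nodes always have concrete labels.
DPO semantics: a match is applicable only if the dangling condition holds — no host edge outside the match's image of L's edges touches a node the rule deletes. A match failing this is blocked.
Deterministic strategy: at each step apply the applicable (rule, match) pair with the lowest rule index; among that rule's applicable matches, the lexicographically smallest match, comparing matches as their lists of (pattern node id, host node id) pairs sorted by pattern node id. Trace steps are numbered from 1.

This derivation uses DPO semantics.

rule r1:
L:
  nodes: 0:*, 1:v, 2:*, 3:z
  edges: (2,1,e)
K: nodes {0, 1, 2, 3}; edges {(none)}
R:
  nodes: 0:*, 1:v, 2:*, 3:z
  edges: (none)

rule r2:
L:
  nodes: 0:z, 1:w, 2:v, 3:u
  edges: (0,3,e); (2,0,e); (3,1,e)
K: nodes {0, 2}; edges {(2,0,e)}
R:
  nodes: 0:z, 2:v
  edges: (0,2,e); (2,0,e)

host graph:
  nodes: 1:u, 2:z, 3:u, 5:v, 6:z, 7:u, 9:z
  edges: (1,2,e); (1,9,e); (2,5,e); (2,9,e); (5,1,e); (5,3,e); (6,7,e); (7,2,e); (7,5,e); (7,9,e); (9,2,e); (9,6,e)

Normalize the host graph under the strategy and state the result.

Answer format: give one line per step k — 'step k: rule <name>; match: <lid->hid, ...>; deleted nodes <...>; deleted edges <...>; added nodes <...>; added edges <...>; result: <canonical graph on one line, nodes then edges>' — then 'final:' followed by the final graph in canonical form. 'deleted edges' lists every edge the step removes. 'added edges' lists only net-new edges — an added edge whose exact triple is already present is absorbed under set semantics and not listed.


step 1: rule r1; match: 0->1, 1->5, 2->2, 3->6; deleted nodes (none); deleted edges (2,5,e); added nodes (none); added edges (none); result: nodes: 1:u, 2:z, 3:u, 5:v, 6:z, 7:u, 9:z edges: (1,2,e); (1,9,e); (2,9,e); (5,1,e); (5,3,e); (6,7,e); (7,2,e); (7,5,e); (7,9,e); (9,2,e); (9,6,e)
step 2: rule r1; match: 0->1, 1->5, 2->7, 3->2; deleted nodes (none); deleted edges (7,5,e); added nodes (none); added edges (none); result: nodes: 1:u, 2:z, 3:u, 5:v, 6:z, 7:u, 9:z edges: (1,2,e); (1,9,e); (2,9,e); (5,1,e); (5,3,e); (6,7,e); (7,2,e); (7,9,e); (9,2,e); (9,6,e)
final:
nodes: 1:u, 2:z, 3:u, 5:v, 6:z, 7:u, 9:z
edges: (1,2,e); (1,9,e); (2,9,e); (5,1,e); (5,3,e); (6,7,e); (7,2,e); (7,9,e); (9,2,e); (9,6,e)


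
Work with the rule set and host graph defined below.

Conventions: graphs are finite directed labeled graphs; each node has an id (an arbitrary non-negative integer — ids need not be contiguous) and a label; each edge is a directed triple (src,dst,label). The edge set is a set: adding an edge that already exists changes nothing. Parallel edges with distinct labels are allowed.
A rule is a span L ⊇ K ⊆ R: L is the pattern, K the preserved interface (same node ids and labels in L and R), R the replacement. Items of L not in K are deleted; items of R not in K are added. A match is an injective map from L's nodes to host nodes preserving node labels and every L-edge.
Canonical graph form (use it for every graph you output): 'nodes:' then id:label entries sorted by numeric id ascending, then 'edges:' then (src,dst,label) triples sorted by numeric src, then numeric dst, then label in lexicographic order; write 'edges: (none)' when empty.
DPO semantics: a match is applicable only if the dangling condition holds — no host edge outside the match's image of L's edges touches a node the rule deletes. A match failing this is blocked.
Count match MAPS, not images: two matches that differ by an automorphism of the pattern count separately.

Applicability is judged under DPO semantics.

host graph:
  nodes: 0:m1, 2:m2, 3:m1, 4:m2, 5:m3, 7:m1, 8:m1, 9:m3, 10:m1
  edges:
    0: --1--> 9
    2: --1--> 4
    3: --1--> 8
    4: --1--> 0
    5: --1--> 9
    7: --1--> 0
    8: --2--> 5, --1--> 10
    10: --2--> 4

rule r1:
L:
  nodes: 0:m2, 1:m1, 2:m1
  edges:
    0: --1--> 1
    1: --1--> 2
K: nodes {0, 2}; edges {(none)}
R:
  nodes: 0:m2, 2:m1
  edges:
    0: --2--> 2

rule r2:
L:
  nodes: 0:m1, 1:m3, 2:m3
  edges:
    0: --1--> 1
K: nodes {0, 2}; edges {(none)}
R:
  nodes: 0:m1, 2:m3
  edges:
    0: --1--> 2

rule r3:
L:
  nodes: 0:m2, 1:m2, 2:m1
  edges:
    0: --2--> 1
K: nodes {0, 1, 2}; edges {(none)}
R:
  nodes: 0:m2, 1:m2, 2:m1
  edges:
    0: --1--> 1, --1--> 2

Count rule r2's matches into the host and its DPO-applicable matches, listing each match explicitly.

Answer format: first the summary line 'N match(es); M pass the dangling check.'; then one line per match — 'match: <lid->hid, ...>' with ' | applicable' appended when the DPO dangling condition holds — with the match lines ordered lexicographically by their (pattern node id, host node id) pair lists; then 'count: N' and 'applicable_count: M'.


1 match(es); 0 pass the dangling check.
match: 0->0, 1->9, 2->5
count: 1
applicable_count: 0


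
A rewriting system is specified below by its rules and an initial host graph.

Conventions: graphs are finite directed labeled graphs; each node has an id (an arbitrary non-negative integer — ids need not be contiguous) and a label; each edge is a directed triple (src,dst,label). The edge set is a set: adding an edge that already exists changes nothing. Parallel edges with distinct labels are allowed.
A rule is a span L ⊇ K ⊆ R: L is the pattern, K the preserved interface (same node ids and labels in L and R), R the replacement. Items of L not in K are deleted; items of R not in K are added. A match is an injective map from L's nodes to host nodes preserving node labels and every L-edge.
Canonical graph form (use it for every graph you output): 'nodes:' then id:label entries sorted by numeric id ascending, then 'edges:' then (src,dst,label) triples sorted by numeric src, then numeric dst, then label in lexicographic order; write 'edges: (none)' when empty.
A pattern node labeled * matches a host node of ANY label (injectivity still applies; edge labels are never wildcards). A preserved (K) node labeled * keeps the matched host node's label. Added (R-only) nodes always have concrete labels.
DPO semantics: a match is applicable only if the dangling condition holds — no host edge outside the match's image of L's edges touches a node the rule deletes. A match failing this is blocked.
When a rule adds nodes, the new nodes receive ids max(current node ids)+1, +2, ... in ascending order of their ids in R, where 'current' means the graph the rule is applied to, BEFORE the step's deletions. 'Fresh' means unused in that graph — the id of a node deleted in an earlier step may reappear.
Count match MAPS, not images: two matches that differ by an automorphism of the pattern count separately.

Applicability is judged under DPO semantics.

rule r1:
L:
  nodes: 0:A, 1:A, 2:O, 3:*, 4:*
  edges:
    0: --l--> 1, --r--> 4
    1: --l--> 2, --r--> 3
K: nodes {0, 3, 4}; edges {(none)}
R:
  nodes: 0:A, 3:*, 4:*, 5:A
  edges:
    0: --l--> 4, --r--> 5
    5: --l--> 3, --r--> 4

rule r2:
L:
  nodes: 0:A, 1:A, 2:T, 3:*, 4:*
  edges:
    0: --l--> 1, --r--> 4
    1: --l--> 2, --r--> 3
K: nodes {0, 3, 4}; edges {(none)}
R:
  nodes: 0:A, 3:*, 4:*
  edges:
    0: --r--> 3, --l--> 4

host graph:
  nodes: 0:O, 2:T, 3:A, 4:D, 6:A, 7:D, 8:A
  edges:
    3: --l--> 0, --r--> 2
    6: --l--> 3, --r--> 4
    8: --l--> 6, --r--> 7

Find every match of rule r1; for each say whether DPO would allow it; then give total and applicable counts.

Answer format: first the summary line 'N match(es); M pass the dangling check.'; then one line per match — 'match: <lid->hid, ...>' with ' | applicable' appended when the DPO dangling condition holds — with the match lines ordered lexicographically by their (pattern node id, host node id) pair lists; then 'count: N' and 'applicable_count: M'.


1 match(es); 1 pass the dangling check.
match: 0->6, 1->3, 2->0, 3->2, 4->4 | applicable
count: 1
applicable_count: 1


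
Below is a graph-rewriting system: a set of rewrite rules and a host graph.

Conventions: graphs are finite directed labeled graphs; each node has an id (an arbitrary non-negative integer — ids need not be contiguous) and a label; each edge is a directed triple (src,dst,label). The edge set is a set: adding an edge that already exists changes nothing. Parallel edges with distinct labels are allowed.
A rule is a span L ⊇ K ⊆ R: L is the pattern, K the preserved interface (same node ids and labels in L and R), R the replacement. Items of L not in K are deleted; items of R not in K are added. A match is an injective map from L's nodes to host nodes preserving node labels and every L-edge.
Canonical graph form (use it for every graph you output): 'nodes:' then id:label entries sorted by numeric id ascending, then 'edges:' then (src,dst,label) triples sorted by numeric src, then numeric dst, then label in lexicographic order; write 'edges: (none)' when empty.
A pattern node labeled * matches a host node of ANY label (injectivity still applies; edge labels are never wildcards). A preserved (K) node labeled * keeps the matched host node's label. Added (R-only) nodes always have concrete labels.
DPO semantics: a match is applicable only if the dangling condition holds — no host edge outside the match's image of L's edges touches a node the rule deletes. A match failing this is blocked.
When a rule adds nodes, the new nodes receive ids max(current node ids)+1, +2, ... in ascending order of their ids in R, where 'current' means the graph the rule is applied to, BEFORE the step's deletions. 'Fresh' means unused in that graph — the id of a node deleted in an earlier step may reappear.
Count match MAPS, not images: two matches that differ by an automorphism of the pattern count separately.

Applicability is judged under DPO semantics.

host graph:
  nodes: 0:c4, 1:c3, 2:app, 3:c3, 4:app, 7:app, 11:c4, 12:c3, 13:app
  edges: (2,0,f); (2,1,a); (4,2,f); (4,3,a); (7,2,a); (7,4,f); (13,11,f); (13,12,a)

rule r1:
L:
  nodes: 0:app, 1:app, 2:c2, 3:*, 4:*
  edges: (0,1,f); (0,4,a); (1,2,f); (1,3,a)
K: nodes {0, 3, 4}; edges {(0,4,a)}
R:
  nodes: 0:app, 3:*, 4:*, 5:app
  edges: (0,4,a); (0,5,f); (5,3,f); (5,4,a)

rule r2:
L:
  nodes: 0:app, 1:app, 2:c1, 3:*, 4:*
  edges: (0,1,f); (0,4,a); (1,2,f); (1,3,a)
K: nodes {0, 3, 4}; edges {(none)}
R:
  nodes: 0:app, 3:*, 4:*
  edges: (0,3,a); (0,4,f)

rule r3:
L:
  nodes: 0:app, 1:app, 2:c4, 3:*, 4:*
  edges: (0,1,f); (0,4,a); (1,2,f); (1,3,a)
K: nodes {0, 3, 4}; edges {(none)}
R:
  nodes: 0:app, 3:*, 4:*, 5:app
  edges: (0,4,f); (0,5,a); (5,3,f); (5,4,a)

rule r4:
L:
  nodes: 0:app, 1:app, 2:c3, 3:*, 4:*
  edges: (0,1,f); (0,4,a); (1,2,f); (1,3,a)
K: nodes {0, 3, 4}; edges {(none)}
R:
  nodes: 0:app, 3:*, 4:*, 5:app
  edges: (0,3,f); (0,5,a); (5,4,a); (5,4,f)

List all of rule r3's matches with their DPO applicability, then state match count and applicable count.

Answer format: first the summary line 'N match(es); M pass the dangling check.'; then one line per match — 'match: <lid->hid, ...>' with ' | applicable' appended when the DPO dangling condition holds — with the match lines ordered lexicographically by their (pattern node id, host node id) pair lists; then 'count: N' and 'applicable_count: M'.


1 match(es); 0 pass the dangling check.
match: 0->4, 1->2, 2->0, 3->1, 4->3
count: 1
applicable_count: 0


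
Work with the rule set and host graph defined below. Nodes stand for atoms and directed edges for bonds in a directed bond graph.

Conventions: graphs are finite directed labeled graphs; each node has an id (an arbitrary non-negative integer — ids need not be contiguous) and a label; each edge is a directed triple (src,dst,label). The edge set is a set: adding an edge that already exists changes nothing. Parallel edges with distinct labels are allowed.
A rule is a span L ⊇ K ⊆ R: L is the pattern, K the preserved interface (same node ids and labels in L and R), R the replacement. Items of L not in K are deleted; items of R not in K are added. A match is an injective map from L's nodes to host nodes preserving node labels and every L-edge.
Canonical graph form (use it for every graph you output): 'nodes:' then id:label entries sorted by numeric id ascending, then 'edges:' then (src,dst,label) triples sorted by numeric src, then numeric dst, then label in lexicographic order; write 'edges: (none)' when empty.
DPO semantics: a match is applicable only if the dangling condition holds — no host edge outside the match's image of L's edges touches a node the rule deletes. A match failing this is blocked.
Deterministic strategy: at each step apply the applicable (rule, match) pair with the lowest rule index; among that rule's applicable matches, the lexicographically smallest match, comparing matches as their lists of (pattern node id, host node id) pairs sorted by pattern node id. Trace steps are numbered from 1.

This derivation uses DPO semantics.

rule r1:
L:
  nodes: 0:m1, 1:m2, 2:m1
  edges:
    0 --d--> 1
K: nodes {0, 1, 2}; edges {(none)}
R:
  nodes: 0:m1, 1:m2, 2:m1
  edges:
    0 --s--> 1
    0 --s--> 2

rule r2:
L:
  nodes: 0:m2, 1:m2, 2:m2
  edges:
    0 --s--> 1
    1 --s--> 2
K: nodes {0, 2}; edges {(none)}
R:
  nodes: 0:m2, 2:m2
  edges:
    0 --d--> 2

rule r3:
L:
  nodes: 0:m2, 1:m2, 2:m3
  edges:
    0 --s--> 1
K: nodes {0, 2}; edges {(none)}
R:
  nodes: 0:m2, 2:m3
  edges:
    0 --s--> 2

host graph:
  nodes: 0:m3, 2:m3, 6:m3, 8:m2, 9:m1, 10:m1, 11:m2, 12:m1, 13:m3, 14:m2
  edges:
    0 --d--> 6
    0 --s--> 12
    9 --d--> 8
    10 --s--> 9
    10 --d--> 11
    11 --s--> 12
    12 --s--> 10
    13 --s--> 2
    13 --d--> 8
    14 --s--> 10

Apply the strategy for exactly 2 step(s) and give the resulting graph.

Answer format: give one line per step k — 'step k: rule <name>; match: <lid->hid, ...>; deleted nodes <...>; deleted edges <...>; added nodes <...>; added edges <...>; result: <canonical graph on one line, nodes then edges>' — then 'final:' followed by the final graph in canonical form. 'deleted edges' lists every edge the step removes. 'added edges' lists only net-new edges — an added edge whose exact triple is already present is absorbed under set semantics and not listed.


step 1: rule r1; match: 0->9, 1->8, 2->10; deleted nodes (none); deleted edges (9,8,d); added nodes (none); added edges (9,8,s); (9,10,s); result: nodes: 0:m3, 2:m3, 6:m3, 8:m2, 9:m1, 10:m1, 11:m2, 12:m1, 13:m3, 14:m2 edges: (0,6,d); (0,12,s); (9,8,s); (9,10,s); (10,9,s); (10,11,d); (11,12,s); (12,10,s); (13,2,s); (13,8,d); (14,10,s)
step 2: rule r1; match: 0->10, 1->11, 2->9; deleted nodes (none); deleted edges (10,11,d); added nodes (none); added edges (10,11,s); result: nodes: 0:m3, 2:m3, 6:m3, 8:m2, 9:m1, 10:m1, 11:m2, 12:m1, 13:m3, 14:m2 edges: (0,6,d); (0,12,s); (9,8,s); (9,10,s); (10,9,s); (10,11,s); (11,12,s); (12,10,s); (13,2,s); (13,8,d); (14,10,s)
final:
nodes: 0:m3, 2:m3, 6:m3, 8:m2, 9:m1, 10:m1, 11:m2, 12:m1, 13:m3, 14:m2
edges: (0,6,d); (0,12,s); (9,8,s); (9,10,s); (10,9,s); (10,11,s); (11,12,s); (12,10,s); (13,2,s); (13,8,d); (14,10,s)


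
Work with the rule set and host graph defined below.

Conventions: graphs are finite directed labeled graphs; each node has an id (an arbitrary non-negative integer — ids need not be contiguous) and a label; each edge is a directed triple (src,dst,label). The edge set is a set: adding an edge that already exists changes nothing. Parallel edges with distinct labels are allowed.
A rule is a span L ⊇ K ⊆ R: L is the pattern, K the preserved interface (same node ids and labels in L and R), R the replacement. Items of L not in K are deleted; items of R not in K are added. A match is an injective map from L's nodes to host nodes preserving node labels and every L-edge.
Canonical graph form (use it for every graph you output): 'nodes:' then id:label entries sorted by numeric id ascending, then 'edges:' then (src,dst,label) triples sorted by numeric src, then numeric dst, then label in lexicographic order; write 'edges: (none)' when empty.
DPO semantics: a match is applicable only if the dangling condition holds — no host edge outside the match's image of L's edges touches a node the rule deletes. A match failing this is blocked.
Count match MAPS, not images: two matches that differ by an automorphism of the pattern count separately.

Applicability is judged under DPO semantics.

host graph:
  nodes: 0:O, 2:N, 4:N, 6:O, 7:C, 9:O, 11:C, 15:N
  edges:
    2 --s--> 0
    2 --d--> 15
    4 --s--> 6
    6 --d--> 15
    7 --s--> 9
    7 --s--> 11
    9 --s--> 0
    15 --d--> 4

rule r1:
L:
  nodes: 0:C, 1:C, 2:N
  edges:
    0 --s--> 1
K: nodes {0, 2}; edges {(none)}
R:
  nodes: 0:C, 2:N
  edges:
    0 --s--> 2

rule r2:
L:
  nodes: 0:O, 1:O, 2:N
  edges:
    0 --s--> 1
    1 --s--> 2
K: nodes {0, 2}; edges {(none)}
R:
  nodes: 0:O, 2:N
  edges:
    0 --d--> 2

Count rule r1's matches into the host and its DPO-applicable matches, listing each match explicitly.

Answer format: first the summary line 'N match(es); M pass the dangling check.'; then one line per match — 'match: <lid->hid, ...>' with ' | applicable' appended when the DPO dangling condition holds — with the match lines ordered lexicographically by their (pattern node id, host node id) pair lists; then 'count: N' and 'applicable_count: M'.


3 match(es); 3 pass the dangling check.
match: 0->7, 1->11, 2->2 | applicable
match: 0->7, 1->11, 2->4 | applicable
match: 0->7, 1->11, 2->15 | applicable
count: 3
applicable_count: 3


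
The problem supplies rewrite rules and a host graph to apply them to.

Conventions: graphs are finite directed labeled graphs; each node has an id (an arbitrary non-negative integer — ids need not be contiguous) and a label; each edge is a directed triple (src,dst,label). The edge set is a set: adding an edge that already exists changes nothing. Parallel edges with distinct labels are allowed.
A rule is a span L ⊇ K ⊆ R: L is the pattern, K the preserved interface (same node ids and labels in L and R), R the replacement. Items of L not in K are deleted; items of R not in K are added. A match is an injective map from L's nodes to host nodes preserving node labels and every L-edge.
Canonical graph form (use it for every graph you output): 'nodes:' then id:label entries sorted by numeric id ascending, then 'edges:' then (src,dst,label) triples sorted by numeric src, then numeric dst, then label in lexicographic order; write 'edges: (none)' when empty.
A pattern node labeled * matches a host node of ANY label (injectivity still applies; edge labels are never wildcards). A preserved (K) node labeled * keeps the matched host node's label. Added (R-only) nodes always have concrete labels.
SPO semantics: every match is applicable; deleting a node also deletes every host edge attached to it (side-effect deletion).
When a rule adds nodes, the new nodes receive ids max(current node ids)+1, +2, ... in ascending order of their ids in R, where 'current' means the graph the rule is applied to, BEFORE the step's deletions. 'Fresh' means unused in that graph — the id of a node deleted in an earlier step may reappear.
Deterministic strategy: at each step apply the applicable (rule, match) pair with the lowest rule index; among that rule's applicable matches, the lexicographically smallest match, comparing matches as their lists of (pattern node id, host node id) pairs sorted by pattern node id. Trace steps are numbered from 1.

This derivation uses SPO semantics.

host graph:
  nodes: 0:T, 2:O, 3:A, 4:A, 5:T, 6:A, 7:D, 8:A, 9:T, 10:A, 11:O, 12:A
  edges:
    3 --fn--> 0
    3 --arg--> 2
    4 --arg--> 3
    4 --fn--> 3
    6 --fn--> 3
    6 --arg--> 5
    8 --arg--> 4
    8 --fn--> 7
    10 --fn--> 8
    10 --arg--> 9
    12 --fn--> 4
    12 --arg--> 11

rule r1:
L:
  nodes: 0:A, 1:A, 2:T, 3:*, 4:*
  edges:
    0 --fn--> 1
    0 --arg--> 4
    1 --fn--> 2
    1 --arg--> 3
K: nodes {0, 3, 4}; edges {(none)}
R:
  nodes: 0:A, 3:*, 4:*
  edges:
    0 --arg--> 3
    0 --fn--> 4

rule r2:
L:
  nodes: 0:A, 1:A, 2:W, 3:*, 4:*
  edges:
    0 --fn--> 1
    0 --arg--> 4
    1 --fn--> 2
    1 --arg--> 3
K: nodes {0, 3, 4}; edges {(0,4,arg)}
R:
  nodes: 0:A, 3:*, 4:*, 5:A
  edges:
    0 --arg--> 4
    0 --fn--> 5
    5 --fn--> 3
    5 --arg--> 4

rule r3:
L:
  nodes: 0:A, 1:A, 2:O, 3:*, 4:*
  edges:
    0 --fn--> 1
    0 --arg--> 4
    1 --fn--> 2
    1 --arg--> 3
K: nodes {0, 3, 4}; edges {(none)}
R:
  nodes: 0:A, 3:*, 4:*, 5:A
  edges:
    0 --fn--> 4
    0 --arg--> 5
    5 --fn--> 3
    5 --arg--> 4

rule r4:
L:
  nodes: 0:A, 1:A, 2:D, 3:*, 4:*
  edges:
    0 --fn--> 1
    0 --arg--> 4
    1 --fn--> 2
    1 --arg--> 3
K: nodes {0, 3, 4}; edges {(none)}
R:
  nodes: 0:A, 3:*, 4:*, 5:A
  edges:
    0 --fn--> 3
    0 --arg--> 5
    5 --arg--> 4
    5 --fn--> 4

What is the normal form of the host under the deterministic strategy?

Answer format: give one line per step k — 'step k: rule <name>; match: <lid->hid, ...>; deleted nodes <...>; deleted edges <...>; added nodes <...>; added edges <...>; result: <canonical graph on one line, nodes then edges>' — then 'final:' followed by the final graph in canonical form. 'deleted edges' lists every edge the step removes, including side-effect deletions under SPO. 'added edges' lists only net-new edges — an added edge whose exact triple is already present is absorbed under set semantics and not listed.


step 1: rule r1; match: 0->6, 1->3, 2->0, 3->2, 4->5; deleted nodes 0, 3; deleted edges (3,0,fn); (3,2,arg); (4,3,arg); (4,3,fn); (6,3,fn); (6,5,arg); added nodes (none); added edges (6,2,arg); (6,5,fn); result: nodes: 2:O, 4:A, 5:T, 6:A, 7:D, 8:A, 9:T, 10:A, 11:O, 12:A edges: (6,2,arg); (6,5,fn); (8,4,arg); (8,7,fn); (10,8,fn); (10,9,arg); (12,4,fn); (12,11,arg)
step 2: rule r4; match: 0->10, 1->8, 2->7, 3->4, 4->9; deleted nodes 7, 8; deleted edges (8,4,arg); (8,7,fn); (10,8,fn); (10,9,arg); added nodes 13; added edges (10,4,fn); (10,13,arg); (13,9,arg); (13,9,fn); result: nodes: 2:O, 4:A, 5:T, 6:A, 9:T, 10:A, 11:O, 12:A, 13:A edges: (6,2,arg); (6,5,fn); (10,4,fn); (10,13,arg); (12,4,fn); (12,11,arg); (13,9,arg); (13,9,fn)
final:
nodes: 2:O, 4:A, 5:T, 6:A, 9:T, 10:A, 11:O, 12:A, 13:A
edges: (6,2,arg); (6,5,fn); (10,4,fn); (10,13,arg); (12,4,fn); (12,11,arg); (13,9,arg); (13,9,fn)


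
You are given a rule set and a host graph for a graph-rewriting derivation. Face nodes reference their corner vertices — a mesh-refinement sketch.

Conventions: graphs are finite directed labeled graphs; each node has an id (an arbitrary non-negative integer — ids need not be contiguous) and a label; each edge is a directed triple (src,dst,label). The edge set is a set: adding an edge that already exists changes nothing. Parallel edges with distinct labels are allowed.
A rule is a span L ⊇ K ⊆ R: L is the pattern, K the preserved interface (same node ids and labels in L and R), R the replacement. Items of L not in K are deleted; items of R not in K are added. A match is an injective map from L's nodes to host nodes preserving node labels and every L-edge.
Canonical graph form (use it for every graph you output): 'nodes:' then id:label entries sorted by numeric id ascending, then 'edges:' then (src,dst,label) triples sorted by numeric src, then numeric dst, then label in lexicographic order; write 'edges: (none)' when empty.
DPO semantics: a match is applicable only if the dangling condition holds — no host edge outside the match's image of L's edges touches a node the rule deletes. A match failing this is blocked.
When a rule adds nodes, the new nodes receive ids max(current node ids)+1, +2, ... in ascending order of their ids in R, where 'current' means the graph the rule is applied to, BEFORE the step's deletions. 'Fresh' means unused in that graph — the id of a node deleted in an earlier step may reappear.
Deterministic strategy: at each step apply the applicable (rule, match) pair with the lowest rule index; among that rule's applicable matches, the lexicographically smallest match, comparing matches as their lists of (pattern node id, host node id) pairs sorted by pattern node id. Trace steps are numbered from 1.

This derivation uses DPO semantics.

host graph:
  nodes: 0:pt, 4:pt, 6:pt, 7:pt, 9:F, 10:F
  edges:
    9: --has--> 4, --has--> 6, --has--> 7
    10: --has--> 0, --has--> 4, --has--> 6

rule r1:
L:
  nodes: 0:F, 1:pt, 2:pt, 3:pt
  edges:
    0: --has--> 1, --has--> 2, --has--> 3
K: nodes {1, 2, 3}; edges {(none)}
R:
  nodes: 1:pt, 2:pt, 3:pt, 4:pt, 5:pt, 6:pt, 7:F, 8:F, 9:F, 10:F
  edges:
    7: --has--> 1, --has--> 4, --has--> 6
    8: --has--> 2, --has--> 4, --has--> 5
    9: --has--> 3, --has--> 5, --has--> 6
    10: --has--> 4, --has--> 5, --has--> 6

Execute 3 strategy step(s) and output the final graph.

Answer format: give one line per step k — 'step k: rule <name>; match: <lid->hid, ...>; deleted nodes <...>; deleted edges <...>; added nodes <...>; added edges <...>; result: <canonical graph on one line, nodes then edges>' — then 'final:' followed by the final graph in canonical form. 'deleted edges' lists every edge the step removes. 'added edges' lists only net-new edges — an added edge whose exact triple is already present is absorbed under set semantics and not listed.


step 1: rule r1; match: 0->9, 1->4, 2->6, 3->7; deleted nodes 9; deleted edges (9,4,has); (9,6,has); (9,7,has); added nodes 11, 12, 13, 14, 15, 16, 17; added edges (14,4,has); (14,11,has); (14,13,has); (15,6,has); (15,11,has); (15,12,has); (16,7,has); (16,12,has); (16,13,has); (17,11,has); (17,12,has); (17,13,has); result: nodes: 0:pt, 4:pt, 6:pt, 7:pt, 10:F, 11:pt, 12:pt, 13:pt, 14:F, 15:F, 16:F, 17:F edges: (10,0,has); (10,4,has); (10,6,has); (14,4,has); (14,11,has); (14,13,has); (15,6,has); (15,11,has); (15,12,has); (16,7,has); (16,12,has); (16,13,has); (17,11,has); (17,12,has); (17,13,has)
step 2: rule r1; match: 0->10, 1->0, 2->4, 3->6; deleted nodes 10; deleted edges (10,0,has); (10,4,has); (10,6,has); added nodes 18, 19, 20, 21, 22, 23, 24; added edges (21,0,has); (21,18,has); (21,20,has); (22,4,has); (22,18,has); (22,19,has); (23,6,has); (23,19,has); (23,20,has); (24,18,has); (24,19,has); (24,20,has); result: nodes: 0:pt, 4:pt, 6:pt, 7:pt, 11:pt, 12:pt, 13:pt, 14:F, 15:F, 16:F, 17:F, 18:pt, 19:pt, 20:pt, 21:F, 22:F, 23:F, 24:F edges: (14,4,has); (14,11,has); (14,13,has); (15,6,has); (15,11,has); (15,12,has); (16,7,has); (16,12,has); (16,13,has); (17,11,has); (17,12,has); (17,13,has); (21,0,has); (21,18,has); (21,20,has); (22,4,has); (22,18,has); (22,19,has); (23,6,has); (23,19,has); (23,20,has); (24,18,has); (24,19,has); (24,20,has)
step 3: rule r1; match: 0->14, 1->4, 2->11, 3->13; deleted nodes 14; deleted edges (14,4,has); (14,11,has); (14,13,has); added nodes 25, 26, 27, 28, 29, 30, 31; added edges (28,4,has); (28,25,has); (28,27,has); (29,11,has); (29,25,has); (29,26,has); (30,13,has); (30,26,has); (30,27,has); (31,25,has); (31,26,has); (31,27,has); result: nodes: 0:pt, 4:pt, 6:pt, 7:pt, 11:pt, 12:pt, 13:pt, 15:F, 16:F, 17:F, 18:pt, 19:pt, 20:pt, 21:F, 22:F, 23:F, 24:F, 25:pt, 26:pt, 27:pt, 28:F, 29:F, 30:F, 31:F edges: (15,6,has); (15,11,has); (15,12,has); (16,7,has); (16,12,has); (16,13,has); (17,11,has); (17,12,has); (17,13,has); (21,0,has); (21,18,has); (21,20,has); (22,4,has); (22,18,has); (22,19,has); (23,6,has); (23,19,has); (23,20,has); (24,18,has); (24,19,has); (24,20,has); (28,4,has); (28,25,has); (28,27,has); (29,11,has); (29,25,has); (29,26,has); (30,13,has); (30,26,has); (30,27,has); (31,25,has); (31,26,has); (31,27,has)
final:
nodes: 0:pt, 4:pt, 6:pt, 7:pt, 11:pt, 12:pt, 13:pt, 15:F, 16:F, 17:F, 18:pt, 19:pt, 20:pt, 21:F, 22:F, 23:F, 24:F, 25:pt, 26:pt, 27:pt, 28:F, 29:F, 30:F, 31:F
edges: (15,6,has); (15,11,has); (15,12,has); (16,7,has); (16,12,has); (16,13,has); (17,11,has); (17,12,has); (17,13,has); (21,0,has); (21,18,has); (21,20,has); (22,4,has); (22,18,has); (22,19,has); (23,6,has); (23,19,has); (23,20,has); (24,18,has); (24,19,has); (24,20,has); (28,4,has); (28,25,has); (28,27,has); (29,11,has); (29,25,has); (29,26,has); (30,13,has); (30,26,has); (30,27,has); (31,25,has); (31,26,has); (31,27,has)


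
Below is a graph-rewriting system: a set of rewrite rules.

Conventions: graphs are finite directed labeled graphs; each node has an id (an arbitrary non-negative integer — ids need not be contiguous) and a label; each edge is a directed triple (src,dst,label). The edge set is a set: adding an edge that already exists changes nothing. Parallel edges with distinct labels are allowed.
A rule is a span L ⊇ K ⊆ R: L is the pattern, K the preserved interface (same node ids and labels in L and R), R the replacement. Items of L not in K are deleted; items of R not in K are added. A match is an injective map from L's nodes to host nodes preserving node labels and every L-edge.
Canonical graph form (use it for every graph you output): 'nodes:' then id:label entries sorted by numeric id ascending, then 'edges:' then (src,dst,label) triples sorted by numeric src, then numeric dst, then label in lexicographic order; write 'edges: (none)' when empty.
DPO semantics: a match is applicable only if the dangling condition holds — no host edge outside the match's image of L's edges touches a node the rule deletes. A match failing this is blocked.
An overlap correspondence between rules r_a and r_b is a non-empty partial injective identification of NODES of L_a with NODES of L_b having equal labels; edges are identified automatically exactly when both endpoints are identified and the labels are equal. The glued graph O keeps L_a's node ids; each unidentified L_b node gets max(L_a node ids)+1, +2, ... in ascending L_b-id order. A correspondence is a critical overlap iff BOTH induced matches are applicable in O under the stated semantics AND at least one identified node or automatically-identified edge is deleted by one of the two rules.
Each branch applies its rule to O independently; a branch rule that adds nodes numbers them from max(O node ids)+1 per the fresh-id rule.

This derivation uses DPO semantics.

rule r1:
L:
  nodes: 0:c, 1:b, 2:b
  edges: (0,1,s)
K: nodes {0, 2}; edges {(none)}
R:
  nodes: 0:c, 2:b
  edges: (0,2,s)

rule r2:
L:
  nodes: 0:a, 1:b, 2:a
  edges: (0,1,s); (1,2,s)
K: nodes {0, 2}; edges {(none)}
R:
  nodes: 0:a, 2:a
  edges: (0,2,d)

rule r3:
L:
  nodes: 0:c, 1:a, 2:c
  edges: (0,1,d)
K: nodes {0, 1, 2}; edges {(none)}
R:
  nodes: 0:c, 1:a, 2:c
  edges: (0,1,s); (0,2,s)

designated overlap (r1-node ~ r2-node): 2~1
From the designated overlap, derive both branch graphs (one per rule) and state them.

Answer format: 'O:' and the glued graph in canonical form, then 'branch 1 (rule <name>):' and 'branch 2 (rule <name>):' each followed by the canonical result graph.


O:
nodes: 0:c, 1:b, 2:b, 3:a, 4:a
edges: (0,1,s); (2,4,s); (3,2,s)
branch 1 (rule r1):
nodes: 0:c, 2:b, 3:a, 4:a
edges: (0,2,s); (2,4,s); (3,2,s)
branch 2 (rule r2):
nodes: 0:c, 1:b, 3:a, 4:a
edges: (0,1,s); (3,4,d)


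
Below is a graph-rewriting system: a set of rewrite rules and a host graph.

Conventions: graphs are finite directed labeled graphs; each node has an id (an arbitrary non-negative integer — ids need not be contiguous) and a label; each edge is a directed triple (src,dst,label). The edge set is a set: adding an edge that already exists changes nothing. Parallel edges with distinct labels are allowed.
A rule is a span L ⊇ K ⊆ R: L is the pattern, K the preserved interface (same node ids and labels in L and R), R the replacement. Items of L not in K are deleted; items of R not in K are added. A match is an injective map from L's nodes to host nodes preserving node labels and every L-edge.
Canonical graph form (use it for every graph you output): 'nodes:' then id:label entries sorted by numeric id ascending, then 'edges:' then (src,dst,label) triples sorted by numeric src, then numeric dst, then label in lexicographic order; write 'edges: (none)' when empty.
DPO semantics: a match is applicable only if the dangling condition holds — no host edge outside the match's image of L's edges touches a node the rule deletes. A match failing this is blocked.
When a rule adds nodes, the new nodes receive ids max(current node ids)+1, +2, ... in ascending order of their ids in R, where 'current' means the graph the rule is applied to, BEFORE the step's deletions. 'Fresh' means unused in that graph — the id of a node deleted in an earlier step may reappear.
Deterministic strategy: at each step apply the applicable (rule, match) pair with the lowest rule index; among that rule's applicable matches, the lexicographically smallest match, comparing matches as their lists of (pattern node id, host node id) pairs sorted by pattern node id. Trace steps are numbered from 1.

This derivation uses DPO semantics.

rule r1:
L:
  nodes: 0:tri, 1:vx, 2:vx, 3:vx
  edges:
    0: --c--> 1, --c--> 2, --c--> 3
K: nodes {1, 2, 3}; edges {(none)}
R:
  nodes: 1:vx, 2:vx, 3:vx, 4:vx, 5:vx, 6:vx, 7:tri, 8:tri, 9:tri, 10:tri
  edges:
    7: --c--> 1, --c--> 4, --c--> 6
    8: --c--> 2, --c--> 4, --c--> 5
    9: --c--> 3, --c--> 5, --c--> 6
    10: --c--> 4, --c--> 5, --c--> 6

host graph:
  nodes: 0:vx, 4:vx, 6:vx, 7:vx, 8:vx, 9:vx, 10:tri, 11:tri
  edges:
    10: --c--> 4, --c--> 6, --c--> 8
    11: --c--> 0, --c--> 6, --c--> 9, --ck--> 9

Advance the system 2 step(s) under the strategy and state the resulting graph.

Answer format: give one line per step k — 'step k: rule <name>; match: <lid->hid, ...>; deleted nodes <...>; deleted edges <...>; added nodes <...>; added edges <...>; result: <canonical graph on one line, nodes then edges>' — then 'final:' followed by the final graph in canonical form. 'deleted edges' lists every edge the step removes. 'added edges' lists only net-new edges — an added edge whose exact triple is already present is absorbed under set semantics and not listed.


step 1: rule r1; match: 0->10, 1->4, 2->6, 3->8; deleted nodes 10; deleted edges (10,4,c); (10,6,c); (10,8,c); added nodes 12, 13, 14, 15, 16, 17, 18; added edges (15,4,c); (15,12,c); (15,14,c); (16,6,c); (16,12,c); (16,13,c); (17,8,c); (17,13,c); (17,14,c); (18,12,c); (18,13,c); (18,14,c); result: nodes: 0:vx, 4:vx, 6:vx, 7:vx, 8:vx, 9:vx, 11:tri, 12:vx, 13:vx, 14:vx, 15:tri, 16:tri, 17:tri, 18:tri edges: (11,0,c); (11,6,c); (11,9,c); (11,9,ck); (15,4,c); (15,12,c); (15,14,c); (16,6,c); (16,12,c); (16,13,c); (17,8,c); (17,13,c); (17,14,c); (18,12,c); (18,13,c); (18,14,c)
step 2: rule r1; match: 0->15, 1->4, 2->12, 3->14; deleted nodes 15; deleted edges (15,4,c); (15,12,c); (15,14,c); added nodes 19, 20, 21, 22, 23, 24, 25; added edges (22,4,c); (22,19,c); (22,21,c); (23,12,c); (23,19,c); (23,20,c); (24,14,c); (24,20,c); (24,21,c); (25,19,c); (25,20,c); (25,21,c); result: nodes: 0:vx, 4:vx, 6:vx, 7:vx, 8:vx, 9:vx, 11:tri, 12:vx, 13:vx, 14:vx, 16:tri, 17:tri, 18:tri, 19:vx, 20:vx, 21:vx, 22:tri, 23:tri, 24:tri, 25:tri edges: (11,0,c); (11,6,c); (11,9,c); (11,9,ck); (16,6,c); (16,12,c); (16,13,c); (17,8,c); (17,13,c); (17,14,c); (18,12,c); (18,13,c); (18,14,c); (22,4,c); (22,19,c); (22,21,c); (23,12,c); (23,19,c); (23,20,c); (24,14,c); (24,20,c); (24,21,c); (25,19,c); (25,20,c); (25,21,c)
final:
nodes: 0:vx, 4:vx, 6:vx, 7:vx, 8:vx, 9:vx, 11:tri, 12:vx, 13:vx, 14:vx, 16:tri, 17:tri, 18:tri, 19:vx, 20:vx, 21:vx, 22:tri, 23:tri, 24:tri, 25:tri
edges: (11,0,c); (11,6,c); (11,9,c); (11,9,ck); (16,6,c); (16,12,c); (16,13,c); (17,8,c); (17,13,c); (17,14,c); (18,12,c); (18,13,c); (18,14,c); (22,4,c); (22,19,c); (22,21,c); (23,12,c); (23,19,c); (23,20,c); (24,14,c); (24,20,c); (24,21,c); (25,19,c); (25,20,c); (25,21,c)
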